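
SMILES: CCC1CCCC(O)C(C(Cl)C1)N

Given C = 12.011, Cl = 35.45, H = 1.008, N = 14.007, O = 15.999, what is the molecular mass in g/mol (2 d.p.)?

205.73

Molecular formula: C10H20ClNO.
M = 10×12.011 + 1×35.45 + 20×1.008 + 1×14.007 + 1×15.999 = 205.73 g/mol.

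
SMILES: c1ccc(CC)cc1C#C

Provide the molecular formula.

Heavy atoms from the SMILES: 10 C.
Implicit hydrogens by atom environment:
  4 × C (aromatic): 1 H each → 4
  2 × C (aromatic): no H
  1 × C: 3 H
  1 × C: 2 H
  1 × C: 1 H
  1 × C: no H
  Total hydrogens = 10.
Molecular formula: C10H10

C10H10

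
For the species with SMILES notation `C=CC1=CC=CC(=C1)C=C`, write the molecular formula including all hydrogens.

Heavy atoms from the SMILES: 10 C.
Implicit hydrogens by atom environment:
  4 × C (aromatic): 1 H each → 4
  2 × C: 2 H each → 4
  2 × C: 1 H each → 2
  2 × C (aromatic): no H
  Total hydrogens = 10.
Molecular formula: C10H10

C10H10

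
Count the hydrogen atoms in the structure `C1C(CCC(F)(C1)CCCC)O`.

19

Hydrogens are implicit in SMILES; fill each atom to its normal valence:
  7 × C: 2 H each → 14
  1 × C: 3 H
  1 × C: 1 H
  1 × C: no H
  1 × F: no H
  1 × O: 1 H
  Total hydrogens = 19.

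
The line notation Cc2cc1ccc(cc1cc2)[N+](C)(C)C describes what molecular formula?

C14H18N+

Heavy atoms from the SMILES: 14 C, 1 N.
Implicit hydrogens by atom environment:
  6 × C (aromatic): 1 H each → 6
  4 × C: 3 H each → 12
  4 × C (aromatic): no H
  1 × N (charge +1): no H
  Total hydrogens = 18.
Net charge +1.
Molecular formula: C14H18N+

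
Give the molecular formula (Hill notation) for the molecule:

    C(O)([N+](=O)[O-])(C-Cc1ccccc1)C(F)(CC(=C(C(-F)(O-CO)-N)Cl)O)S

C15H19ClF2N2O6S

Heavy atoms from the SMILES: 15 C, 1 Cl, 2 F, 2 N, 6 O, 1 S.
Implicit hydrogens by atom environment:
  5 × C (aromatic): 1 H each → 5
  5 × C: no H
  4 × C: 2 H each → 8
  3 × O: 1 H each → 3
  2 × F: no H
  2 × O: no H
  1 × C (aromatic): no H
  1 × Cl: no H
  1 × N: 2 H
  1 × N (charge +1): no H
  1 × O (charge -1): no H
  1 × S: 1 H
  Total hydrogens = 19.
Molecular formula: C15H19ClF2N2O6S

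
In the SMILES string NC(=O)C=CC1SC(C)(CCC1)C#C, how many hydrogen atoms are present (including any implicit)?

Hydrogens are implicit in SMILES; fill each atom to its normal valence:
  4 × C: 1 H each → 4
  3 × C: 2 H each → 6
  3 × C: no H
  1 × C: 3 H
  1 × N: 2 H
  1 × O: no H
  1 × S: no H
  Total hydrogens = 15.

15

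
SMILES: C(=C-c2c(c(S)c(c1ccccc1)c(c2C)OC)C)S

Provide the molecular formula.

Heavy atoms from the SMILES: 17 C, 1 O, 2 S.
Implicit hydrogens by atom environment:
  7 × C (aromatic): no H
  5 × C (aromatic): 1 H each → 5
  3 × C: 3 H each → 9
  2 × C: 1 H each → 2
  2 × S: 1 H each → 2
  1 × O: no H
  Total hydrogens = 18.
Molecular formula: C17H18OS2

C17H18OS2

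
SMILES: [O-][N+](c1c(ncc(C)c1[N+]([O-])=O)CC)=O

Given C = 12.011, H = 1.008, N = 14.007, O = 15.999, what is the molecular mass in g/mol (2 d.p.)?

211.18

Molecular formula: C8H9N3O4.
M = 8×12.011 + 9×1.008 + 3×14.007 + 4×15.999 = 211.18 g/mol.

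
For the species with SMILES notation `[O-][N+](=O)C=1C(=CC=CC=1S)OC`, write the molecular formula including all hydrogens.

C7H7NO3S

Heavy atoms from the SMILES: 7 C, 1 N, 3 O, 1 S.
Implicit hydrogens by atom environment:
  3 × C (aromatic): 1 H each → 3
  3 × C (aromatic): no H
  2 × O: no H
  1 × C: 3 H
  1 × N (charge +1): no H
  1 × O (charge -1): no H
  1 × S: 1 H
  Total hydrogens = 7.
Molecular formula: C7H7NO3S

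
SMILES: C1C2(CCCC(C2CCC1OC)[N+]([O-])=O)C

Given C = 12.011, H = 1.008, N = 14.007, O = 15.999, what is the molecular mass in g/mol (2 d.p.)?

Molecular formula: C12H21NO3.
M = 12×12.011 + 21×1.008 + 1×14.007 + 3×15.999 = 227.30 g/mol.

227.30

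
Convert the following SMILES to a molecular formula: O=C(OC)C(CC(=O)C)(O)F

Heavy atoms from the SMILES: 6 C, 1 F, 4 O.
Implicit hydrogens by atom environment:
  3 × C: no H
  3 × O: no H
  2 × C: 3 H each → 6
  1 × C: 2 H
  1 × F: no H
  1 × O: 1 H
  Total hydrogens = 9.
Molecular formula: C6H9FO4

C6H9FO4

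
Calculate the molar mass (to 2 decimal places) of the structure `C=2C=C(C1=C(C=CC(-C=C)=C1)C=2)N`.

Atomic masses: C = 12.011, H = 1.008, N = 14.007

169.23

Molecular formula: C12H11N.
M = 12×12.011 + 11×1.008 + 1×14.007 = 169.23 g/mol.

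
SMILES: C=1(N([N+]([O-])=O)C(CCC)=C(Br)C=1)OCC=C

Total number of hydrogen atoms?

Hydrogens are implicit in SMILES; fill each atom to its normal valence:
  4 × C: 2 H each → 8
  3 × C (aromatic): no H
  2 × O: no H
  1 × Br: no H
  1 × C: 3 H
  1 × C (aromatic): 1 H
  1 × C: 1 H
  1 × N (aromatic): no H
  1 × N (charge +1): no H
  1 × O (charge -1): no H
  Total hydrogens = 13.

13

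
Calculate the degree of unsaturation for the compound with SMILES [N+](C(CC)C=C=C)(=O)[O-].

3

Molecular formula from the SMILES: C6H9NO2.
DoU = (2C + 2 + N − H − X)/2 = (2·6 + 2 + 1 − 9 − 0)/2 = 6/2 = 3.
(Structurally: 0 ring(s) + 3 π bond(s) = 3.)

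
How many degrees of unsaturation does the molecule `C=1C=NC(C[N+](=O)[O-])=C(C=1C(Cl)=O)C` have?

6

Molecular formula from the SMILES: C8H7ClN2O3.
DoU = (2C + 2 + N − H − X)/2 = (2·8 + 2 + 2 − 7 − 1)/2 = 12/2 = 6.
(Structurally: 1 ring(s) + 5 π bond(s) = 6.)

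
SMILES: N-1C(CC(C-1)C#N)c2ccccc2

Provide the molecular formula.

Heavy atoms from the SMILES: 11 C, 2 N.
Implicit hydrogens by atom environment:
  5 × C (aromatic): 1 H each → 5
  2 × C: 2 H each → 4
  2 × C: 1 H each → 2
  1 × C: no H
  1 × C (aromatic): no H
  1 × N: 1 H
  1 × N: no H
  Total hydrogens = 12.
Molecular formula: C11H12N2

C11H12N2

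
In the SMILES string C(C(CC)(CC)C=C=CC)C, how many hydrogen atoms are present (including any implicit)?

Hydrogens are implicit in SMILES; fill each atom to its normal valence:
  4 × C: 3 H each → 12
  3 × C: 2 H each → 6
  2 × C: 1 H each → 2
  2 × C: no H
  Total hydrogens = 20.

20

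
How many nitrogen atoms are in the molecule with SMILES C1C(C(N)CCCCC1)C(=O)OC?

1

The symbol for nitrogen appears 1 time in the SMILES.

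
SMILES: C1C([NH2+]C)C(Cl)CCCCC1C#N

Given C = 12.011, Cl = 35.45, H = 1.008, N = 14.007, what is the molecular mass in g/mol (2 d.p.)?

Molecular formula: C10H18ClN2+.
M = 10×12.011 + 1×35.45 + 18×1.008 + 2×14.007 = 201.72 g/mol.

201.72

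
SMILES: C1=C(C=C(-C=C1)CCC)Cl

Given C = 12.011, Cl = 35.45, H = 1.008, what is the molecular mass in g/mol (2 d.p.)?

Molecular formula: C9H11Cl.
M = 9×12.011 + 1×35.45 + 11×1.008 = 154.64 g/mol.

154.64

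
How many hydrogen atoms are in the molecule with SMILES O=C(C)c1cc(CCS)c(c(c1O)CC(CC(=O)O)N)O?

Hydrogens are implicit in SMILES; fill each atom to its normal valence:
  5 × C (aromatic): no H
  4 × C: 2 H each → 8
  3 × O: 1 H each → 3
  2 × C: no H
  2 × O: no H
  1 × C: 3 H
  1 × C (aromatic): 1 H
  1 × C: 1 H
  1 × N: 2 H
  1 × S: 1 H
  Total hydrogens = 19.

19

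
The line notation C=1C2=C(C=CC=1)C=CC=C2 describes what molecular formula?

C10H8

Heavy atoms from the SMILES: 10 C.
Implicit hydrogens by atom environment:
  8 × C (aromatic): 1 H each → 8
  2 × C (aromatic): no H
  Total hydrogens = 8.
Molecular formula: C10H8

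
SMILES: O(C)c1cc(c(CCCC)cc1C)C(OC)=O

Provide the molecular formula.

C14H20O3

Heavy atoms from the SMILES: 14 C, 3 O.
Implicit hydrogens by atom environment:
  4 × C: 3 H each → 12
  4 × C (aromatic): no H
  3 × C: 2 H each → 6
  3 × O: no H
  2 × C (aromatic): 1 H each → 2
  1 × C: no H
  Total hydrogens = 20.
Molecular formula: C14H20O3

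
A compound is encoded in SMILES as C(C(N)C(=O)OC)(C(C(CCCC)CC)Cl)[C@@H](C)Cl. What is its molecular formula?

C14H27Cl2NO2

Heavy atoms from the SMILES: 14 C, 2 Cl, 1 N, 2 O.
Implicit hydrogens by atom environment:
  5 × C: 1 H each → 5
  4 × C: 3 H each → 12
  4 × C: 2 H each → 8
  2 × Cl: no H
  2 × O: no H
  1 × C: no H
  1 × N: 2 H
  Total hydrogens = 27.
Molecular formula: C14H27Cl2NO2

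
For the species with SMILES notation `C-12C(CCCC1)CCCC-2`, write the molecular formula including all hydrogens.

Heavy atoms from the SMILES: 10 C.
Implicit hydrogens by atom environment:
  8 × C: 2 H each → 16
  2 × C: 1 H each → 2
  Total hydrogens = 18.
Molecular formula: C10H18

C10H18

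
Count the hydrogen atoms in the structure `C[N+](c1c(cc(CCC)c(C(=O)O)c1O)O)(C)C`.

Hydrogens are implicit in SMILES; fill each atom to its normal valence:
  5 × C (aromatic): no H
  4 × C: 3 H each → 12
  3 × O: 1 H each → 3
  2 × C: 2 H each → 4
  1 × C (aromatic): 1 H
  1 × C: no H
  1 × N (charge +1): no H
  1 × O: no H
  Total hydrogens = 20.

20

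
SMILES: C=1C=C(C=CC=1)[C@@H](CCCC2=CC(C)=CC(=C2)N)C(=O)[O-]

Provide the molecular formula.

C18H20NO2-

Heavy atoms from the SMILES: 18 C, 1 N, 2 O.
Implicit hydrogens by atom environment:
  8 × C (aromatic): 1 H each → 8
  4 × C (aromatic): no H
  3 × C: 2 H each → 6
  1 × C: 3 H
  1 × C: 1 H
  1 × C: no H
  1 × N: 2 H
  1 × O: no H
  1 × O (charge -1): no H
  Total hydrogens = 20.
Net charge -1.
Molecular formula: C18H20NO2-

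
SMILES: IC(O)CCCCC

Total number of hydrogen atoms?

13

Hydrogens are implicit in SMILES; fill each atom to its normal valence:
  4 × C: 2 H each → 8
  1 × C: 3 H
  1 × C: 1 H
  1 × I: no H
  1 × O: 1 H
  Total hydrogens = 13.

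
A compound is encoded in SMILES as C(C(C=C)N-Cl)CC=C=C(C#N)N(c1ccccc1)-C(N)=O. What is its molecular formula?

Heavy atoms from the SMILES: 16 C, 1 Cl, 4 N, 1 O.
Implicit hydrogens by atom environment:
  5 × C (aromatic): 1 H each → 5
  4 × C: no H
  3 × C: 2 H each → 6
  3 × C: 1 H each → 3
  2 × N: no H
  1 × C (aromatic): no H
  1 × Cl: no H
  1 × N: 2 H
  1 × N: 1 H
  1 × O: no H
  Total hydrogens = 17.
Molecular formula: C16H17ClN4O

C16H17ClN4O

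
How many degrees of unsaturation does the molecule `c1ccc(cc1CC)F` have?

Molecular formula from the SMILES: C8H9F.
DoU = (2C + 2 + N − H − X)/2 = (2·8 + 2 + 0 − 9 − 1)/2 = 8/2 = 4.
(Structurally: 1 ring(s) + 3 π bond(s) = 4.)

4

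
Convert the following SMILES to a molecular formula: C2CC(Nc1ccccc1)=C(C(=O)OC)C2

Heavy atoms from the SMILES: 13 C, 1 N, 2 O.
Implicit hydrogens by atom environment:
  5 × C (aromatic): 1 H each → 5
  3 × C: 2 H each → 6
  3 × C: no H
  2 × O: no H
  1 × C: 3 H
  1 × C (aromatic): no H
  1 × N: 1 H
  Total hydrogens = 15.
Molecular formula: C13H15NO2

C13H15NO2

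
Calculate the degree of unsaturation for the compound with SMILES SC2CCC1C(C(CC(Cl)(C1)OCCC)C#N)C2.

Molecular formula from the SMILES: C14H22ClNOS.
DoU = (2C + 2 + N − H − X)/2 = (2·14 + 2 + 1 − 22 − 1)/2 = 8/2 = 4.
(Structurally: 2 ring(s) + 2 π bond(s) = 4.)

4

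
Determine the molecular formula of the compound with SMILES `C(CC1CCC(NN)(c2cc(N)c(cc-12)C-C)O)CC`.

C16H27N3O

Heavy atoms from the SMILES: 16 C, 3 N, 1 O.
Implicit hydrogens by atom environment:
  6 × C: 2 H each → 12
  4 × C (aromatic): no H
  2 × C: 3 H each → 6
  2 × C (aromatic): 1 H each → 2
  2 × N: 2 H each → 4
  1 × C: 1 H
  1 × C: no H
  1 × N: 1 H
  1 × O: 1 H
  Total hydrogens = 27.
Molecular formula: C16H27N3O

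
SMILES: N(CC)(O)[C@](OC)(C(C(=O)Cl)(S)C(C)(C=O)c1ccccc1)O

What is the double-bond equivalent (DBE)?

6

Molecular formula from the SMILES: C15H20ClNO5S.
DoU = (2C + 2 + N − H − X)/2 = (2·15 + 2 + 1 − 20 − 1)/2 = 12/2 = 6.
(Structurally: 1 ring(s) + 5 π bond(s) = 6.)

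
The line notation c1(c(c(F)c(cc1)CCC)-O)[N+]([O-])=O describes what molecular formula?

Heavy atoms from the SMILES: 9 C, 1 F, 1 N, 3 O.
Implicit hydrogens by atom environment:
  4 × C (aromatic): no H
  2 × C: 2 H each → 4
  2 × C (aromatic): 1 H each → 2
  1 × C: 3 H
  1 × F: no H
  1 × N (charge +1): no H
  1 × O: 1 H
  1 × O: no H
  1 × O (charge -1): no H
  Total hydrogens = 10.
Molecular formula: C9H10FNO3

C9H10FNO3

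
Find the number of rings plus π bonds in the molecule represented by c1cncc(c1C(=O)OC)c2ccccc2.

Molecular formula from the SMILES: C13H11NO2.
DoU = (2C + 2 + N − H − X)/2 = (2·13 + 2 + 1 − 11 − 0)/2 = 18/2 = 9.
(Structurally: 2 ring(s) + 7 π bond(s) = 9.)

9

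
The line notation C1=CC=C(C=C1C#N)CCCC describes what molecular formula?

Heavy atoms from the SMILES: 11 C, 1 N.
Implicit hydrogens by atom environment:
  4 × C (aromatic): 1 H each → 4
  3 × C: 2 H each → 6
  2 × C (aromatic): no H
  1 × C: 3 H
  1 × C: no H
  1 × N: no H
  Total hydrogens = 13.
Molecular formula: C11H13N

C11H13N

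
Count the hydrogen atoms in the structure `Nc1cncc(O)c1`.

6

Hydrogens are implicit in SMILES; fill each atom to its normal valence:
  3 × C (aromatic): 1 H each → 3
  2 × C (aromatic): no H
  1 × N: 2 H
  1 × N (aromatic): no H
  1 × O: 1 H
  Total hydrogens = 6.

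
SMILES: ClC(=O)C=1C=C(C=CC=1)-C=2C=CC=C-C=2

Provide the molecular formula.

Heavy atoms from the SMILES: 13 C, 1 Cl, 1 O.
Implicit hydrogens by atom environment:
  9 × C (aromatic): 1 H each → 9
  3 × C (aromatic): no H
  1 × C: no H
  1 × Cl: no H
  1 × O: no H
  Total hydrogens = 9.
Molecular formula: C13H9ClO

C13H9ClO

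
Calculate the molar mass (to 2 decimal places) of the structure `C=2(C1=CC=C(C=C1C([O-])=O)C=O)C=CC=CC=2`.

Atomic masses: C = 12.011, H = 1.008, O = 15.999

Molecular formula: C14H9O3-.
M = 14×12.011 + 9×1.008 + 3×15.999 = 225.22 g/mol.

225.22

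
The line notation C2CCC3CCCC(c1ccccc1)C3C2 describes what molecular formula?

C16H22

Heavy atoms from the SMILES: 16 C.
Implicit hydrogens by atom environment:
  7 × C: 2 H each → 14
  5 × C (aromatic): 1 H each → 5
  3 × C: 1 H each → 3
  1 × C (aromatic): no H
  Total hydrogens = 22.
Molecular formula: C16H22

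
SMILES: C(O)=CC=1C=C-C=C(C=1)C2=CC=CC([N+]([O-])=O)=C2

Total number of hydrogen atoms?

Hydrogens are implicit in SMILES; fill each atom to its normal valence:
  8 × C (aromatic): 1 H each → 8
  4 × C (aromatic): no H
  2 × C: 1 H each → 2
  1 × N (charge +1): no H
  1 × O: 1 H
  1 × O: no H
  1 × O (charge -1): no H
  Total hydrogens = 11.

11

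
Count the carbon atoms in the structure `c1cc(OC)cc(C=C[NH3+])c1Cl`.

The symbol for carbon appears 9 times in the SMILES. Lowercase c denotes aromatic carbon and counts toward C.

9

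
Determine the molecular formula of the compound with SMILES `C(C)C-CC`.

C5H12

Heavy atoms from the SMILES: 5 C.
Implicit hydrogens by atom environment:
  3 × C: 2 H each → 6
  2 × C: 3 H each → 6
  Total hydrogens = 12.
Molecular formula: C5H12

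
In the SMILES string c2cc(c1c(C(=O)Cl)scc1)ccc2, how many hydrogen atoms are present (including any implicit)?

7

Hydrogens are implicit in SMILES; fill each atom to its normal valence:
  7 × C (aromatic): 1 H each → 7
  3 × C (aromatic): no H
  1 × C: no H
  1 × Cl: no H
  1 × O: no H
  1 × S (aromatic): no H
  Total hydrogens = 7.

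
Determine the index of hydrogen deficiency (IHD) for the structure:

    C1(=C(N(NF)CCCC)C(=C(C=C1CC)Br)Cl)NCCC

4

Molecular formula from the SMILES: C15H24BrClFN3.
DoU = (2C + 2 + N − H − X)/2 = (2·15 + 2 + 3 − 24 − 3)/2 = 8/2 = 4.
(Structurally: 1 ring(s) + 3 π bond(s) = 4.)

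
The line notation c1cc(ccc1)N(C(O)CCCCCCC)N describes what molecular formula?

C14H24N2O

Heavy atoms from the SMILES: 14 C, 2 N, 1 O.
Implicit hydrogens by atom environment:
  6 × C: 2 H each → 12
  5 × C (aromatic): 1 H each → 5
  1 × C: 3 H
  1 × C: 1 H
  1 × C (aromatic): no H
  1 × N: 2 H
  1 × N: no H
  1 × O: 1 H
  Total hydrogens = 24.
Molecular formula: C14H24N2O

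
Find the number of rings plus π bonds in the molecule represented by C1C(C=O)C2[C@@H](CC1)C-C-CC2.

3

Molecular formula from the SMILES: C11H18O.
DoU = (2C + 2 + N − H − X)/2 = (2·11 + 2 + 0 − 18 − 0)/2 = 6/2 = 3.
(Structurally: 2 ring(s) + 1 π bond(s) = 3.)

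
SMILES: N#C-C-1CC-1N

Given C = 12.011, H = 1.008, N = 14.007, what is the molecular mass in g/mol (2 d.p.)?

Molecular formula: C4H6N2.
M = 4×12.011 + 6×1.008 + 2×14.007 = 82.11 g/mol.

82.11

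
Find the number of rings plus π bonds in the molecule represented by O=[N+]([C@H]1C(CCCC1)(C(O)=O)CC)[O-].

3

Molecular formula from the SMILES: C9H15NO4.
DoU = (2C + 2 + N − H − X)/2 = (2·9 + 2 + 1 − 15 − 0)/2 = 6/2 = 3.
(Structurally: 1 ring(s) + 2 π bond(s) = 3.)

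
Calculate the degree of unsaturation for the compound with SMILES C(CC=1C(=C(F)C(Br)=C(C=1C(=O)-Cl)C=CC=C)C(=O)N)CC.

8

Molecular formula from the SMILES: C16H16BrClFNO2.
DoU = (2C + 2 + N − H − X)/2 = (2·16 + 2 + 1 − 16 − 3)/2 = 16/2 = 8.
(Structurally: 1 ring(s) + 7 π bond(s) = 8.)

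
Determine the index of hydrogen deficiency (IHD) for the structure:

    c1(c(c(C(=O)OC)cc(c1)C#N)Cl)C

Molecular formula from the SMILES: C10H8ClNO2.
DoU = (2C + 2 + N − H − X)/2 = (2·10 + 2 + 1 − 8 − 1)/2 = 14/2 = 7.
(Structurally: 1 ring(s) + 6 π bond(s) = 7.)

7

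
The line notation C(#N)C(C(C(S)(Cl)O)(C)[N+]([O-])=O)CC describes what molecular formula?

C7H11ClN2O3S

Heavy atoms from the SMILES: 7 C, 1 Cl, 2 N, 3 O, 1 S.
Implicit hydrogens by atom environment:
  3 × C: no H
  2 × C: 3 H each → 6
  1 × C: 2 H
  1 × C: 1 H
  1 × Cl: no H
  1 × N (charge +1): no H
  1 × N: no H
  1 × O: 1 H
  1 × O: no H
  1 × O (charge -1): no H
  1 × S: 1 H
  Total hydrogens = 11.
Molecular formula: C7H11ClN2O3S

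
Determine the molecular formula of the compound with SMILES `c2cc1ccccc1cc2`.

Heavy atoms from the SMILES: 10 C.
Implicit hydrogens by atom environment:
  8 × C (aromatic): 1 H each → 8
  2 × C (aromatic): no H
  Total hydrogens = 8.
Molecular formula: C10H8

C10H8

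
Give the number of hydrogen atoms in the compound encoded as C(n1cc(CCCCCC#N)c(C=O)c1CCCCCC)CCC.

34

Hydrogens are implicit in SMILES; fill each atom to its normal valence:
  13 × C: 2 H each → 26
  3 × C (aromatic): no H
  2 × C: 3 H each → 6
  1 × C (aromatic): 1 H
  1 × C: 1 H
  1 × C: no H
  1 × N (aromatic): no H
  1 × N: no H
  1 × O: no H
  Total hydrogens = 34.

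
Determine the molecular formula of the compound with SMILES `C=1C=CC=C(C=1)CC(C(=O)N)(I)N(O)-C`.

Heavy atoms from the SMILES: 10 C, 1 I, 2 N, 2 O.
Implicit hydrogens by atom environment:
  5 × C (aromatic): 1 H each → 5
  2 × C: no H
  1 × C: 3 H
  1 × C: 2 H
  1 × C (aromatic): no H
  1 × I: no H
  1 × N: 2 H
  1 × N: no H
  1 × O: 1 H
  1 × O: no H
  Total hydrogens = 13.
Molecular formula: C10H13IN2O2

C10H13IN2O2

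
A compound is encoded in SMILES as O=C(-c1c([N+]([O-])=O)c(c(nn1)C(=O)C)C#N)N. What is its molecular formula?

C8H5N5O4

Heavy atoms from the SMILES: 8 C, 5 N, 4 O.
Implicit hydrogens by atom environment:
  4 × C (aromatic): no H
  3 × C: no H
  3 × O: no H
  2 × N (aromatic): no H
  1 × C: 3 H
  1 × N: 2 H
  1 × N (charge +1): no H
  1 × N: no H
  1 × O (charge -1): no H
  Total hydrogens = 5.
Molecular formula: C8H5N5O4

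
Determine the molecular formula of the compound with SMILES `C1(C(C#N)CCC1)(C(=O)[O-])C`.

Heavy atoms from the SMILES: 8 C, 1 N, 2 O.
Implicit hydrogens by atom environment:
  3 × C: 2 H each → 6
  3 × C: no H
  1 × C: 3 H
  1 × C: 1 H
  1 × N: no H
  1 × O: no H
  1 × O (charge -1): no H
  Total hydrogens = 10.
Net charge -1.
Molecular formula: C8H10NO2-

C8H10NO2-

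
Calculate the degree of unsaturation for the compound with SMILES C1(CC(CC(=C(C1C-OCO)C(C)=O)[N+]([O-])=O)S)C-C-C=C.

5

Molecular formula from the SMILES: C15H23NO5S.
DoU = (2C + 2 + N − H − X)/2 = (2·15 + 2 + 1 − 23 − 0)/2 = 10/2 = 5.
(Structurally: 1 ring(s) + 4 π bond(s) = 5.)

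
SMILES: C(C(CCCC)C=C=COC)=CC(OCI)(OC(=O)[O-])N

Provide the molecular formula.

C14H21INO5-

Heavy atoms from the SMILES: 14 C, 1 I, 1 N, 5 O.
Implicit hydrogens by atom environment:
  5 × C: 1 H each → 5
  4 × C: 2 H each → 8
  4 × O: no H
  3 × C: no H
  2 × C: 3 H each → 6
  1 × I: no H
  1 × N: 2 H
  1 × O (charge -1): no H
  Total hydrogens = 21.
Net charge -1.
Molecular formula: C14H21INO5-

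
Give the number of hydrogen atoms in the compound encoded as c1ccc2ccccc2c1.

8

Hydrogens are implicit in SMILES; fill each atom to its normal valence:
  8 × C (aromatic): 1 H each → 8
  2 × C (aromatic): no H
  Total hydrogens = 8.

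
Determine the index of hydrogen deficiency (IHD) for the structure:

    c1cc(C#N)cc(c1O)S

Molecular formula from the SMILES: C7H5NOS.
DoU = (2C + 2 + N − H − X)/2 = (2·7 + 2 + 1 − 5 − 0)/2 = 12/2 = 6.
(Structurally: 1 ring(s) + 5 π bond(s) = 6.)

6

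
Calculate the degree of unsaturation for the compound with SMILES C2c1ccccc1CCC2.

Molecular formula from the SMILES: C10H12.
DoU = (2C + 2 + N − H − X)/2 = (2·10 + 2 + 0 − 12 − 0)/2 = 10/2 = 5.
(Structurally: 2 ring(s) + 3 π bond(s) = 5.)

5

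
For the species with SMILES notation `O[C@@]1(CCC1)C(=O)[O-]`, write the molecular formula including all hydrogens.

C5H7O3-

Heavy atoms from the SMILES: 5 C, 3 O.
Implicit hydrogens by atom environment:
  3 × C: 2 H each → 6
  2 × C: no H
  1 × O: 1 H
  1 × O: no H
  1 × O (charge -1): no H
  Total hydrogens = 7.
Net charge -1.
Molecular formula: C5H7O3-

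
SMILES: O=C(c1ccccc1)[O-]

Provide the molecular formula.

C7H5O2-

Heavy atoms from the SMILES: 7 C, 2 O.
Implicit hydrogens by atom environment:
  5 × C (aromatic): 1 H each → 5
  1 × C (aromatic): no H
  1 × C: no H
  1 × O: no H
  1 × O (charge -1): no H
  Total hydrogens = 5.
Net charge -1.
Molecular formula: C7H5O2-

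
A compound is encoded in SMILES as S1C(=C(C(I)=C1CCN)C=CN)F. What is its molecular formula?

Heavy atoms from the SMILES: 8 C, 1 F, 1 I, 2 N, 1 S.
Implicit hydrogens by atom environment:
  4 × C (aromatic): no H
  2 × C: 2 H each → 4
  2 × C: 1 H each → 2
  2 × N: 2 H each → 4
  1 × F: no H
  1 × I: no H
  1 × S (aromatic): no H
  Total hydrogens = 10.
Molecular formula: C8H10FIN2S

C8H10FIN2S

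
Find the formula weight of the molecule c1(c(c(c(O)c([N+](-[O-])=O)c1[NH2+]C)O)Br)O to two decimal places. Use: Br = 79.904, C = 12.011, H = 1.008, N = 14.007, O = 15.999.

280.05

Molecular formula: C7H8BrN2O5+.
M = 1×79.904 + 7×12.011 + 8×1.008 + 2×14.007 + 5×15.999 = 280.05 g/mol.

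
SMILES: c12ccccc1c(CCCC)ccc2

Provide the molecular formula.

C14H16

Heavy atoms from the SMILES: 14 C.
Implicit hydrogens by atom environment:
  7 × C (aromatic): 1 H each → 7
  3 × C: 2 H each → 6
  3 × C (aromatic): no H
  1 × C: 3 H
  Total hydrogens = 16.
Molecular formula: C14H16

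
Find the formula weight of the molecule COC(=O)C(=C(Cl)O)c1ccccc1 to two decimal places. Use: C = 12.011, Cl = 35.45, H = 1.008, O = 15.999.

Molecular formula: C10H9ClO3.
M = 10×12.011 + 1×35.45 + 9×1.008 + 3×15.999 = 212.63 g/mol.

212.63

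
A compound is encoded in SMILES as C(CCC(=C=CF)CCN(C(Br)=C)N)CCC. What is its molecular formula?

C13H22BrFN2

Heavy atoms from the SMILES: 1 Br, 13 C, 1 F, 2 N.
Implicit hydrogens by atom environment:
  8 × C: 2 H each → 16
  3 × C: no H
  1 × Br: no H
  1 × C: 3 H
  1 × C: 1 H
  1 × F: no H
  1 × N: 2 H
  1 × N: no H
  Total hydrogens = 22.
Molecular formula: C13H22BrFN2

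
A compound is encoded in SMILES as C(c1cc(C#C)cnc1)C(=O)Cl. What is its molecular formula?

C9H6ClNO

Heavy atoms from the SMILES: 9 C, 1 Cl, 1 N, 1 O.
Implicit hydrogens by atom environment:
  3 × C (aromatic): 1 H each → 3
  2 × C (aromatic): no H
  2 × C: no H
  1 × C: 2 H
  1 × C: 1 H
  1 × Cl: no H
  1 × N (aromatic): no H
  1 × O: no H
  Total hydrogens = 6.
Molecular formula: C9H6ClNO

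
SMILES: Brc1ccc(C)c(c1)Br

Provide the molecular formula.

C7H6Br2

Heavy atoms from the SMILES: 2 Br, 7 C.
Implicit hydrogens by atom environment:
  3 × C (aromatic): 1 H each → 3
  3 × C (aromatic): no H
  2 × Br: no H
  1 × C: 3 H
  Total hydrogens = 6.
Molecular formula: C7H6Br2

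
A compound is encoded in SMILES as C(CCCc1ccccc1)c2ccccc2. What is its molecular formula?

Heavy atoms from the SMILES: 16 C.
Implicit hydrogens by atom environment:
  10 × C (aromatic): 1 H each → 10
  4 × C: 2 H each → 8
  2 × C (aromatic): no H
  Total hydrogens = 18.
Molecular formula: C16H18

C16H18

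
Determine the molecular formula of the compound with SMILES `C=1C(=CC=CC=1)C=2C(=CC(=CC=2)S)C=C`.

C14H12S

Heavy atoms from the SMILES: 14 C, 1 S.
Implicit hydrogens by atom environment:
  8 × C (aromatic): 1 H each → 8
  4 × C (aromatic): no H
  1 × C: 2 H
  1 × C: 1 H
  1 × S: 1 H
  Total hydrogens = 12.
Molecular formula: C14H12S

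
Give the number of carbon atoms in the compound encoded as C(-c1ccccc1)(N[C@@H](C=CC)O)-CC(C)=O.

14

The symbol for carbon appears 14 times in the SMILES. Lowercase c denotes aromatic carbon and counts toward C.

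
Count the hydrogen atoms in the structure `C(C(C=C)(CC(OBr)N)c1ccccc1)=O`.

14

Hydrogens are implicit in SMILES; fill each atom to its normal valence:
  5 × C (aromatic): 1 H each → 5
  3 × C: 1 H each → 3
  2 × C: 2 H each → 4
  2 × O: no H
  1 × Br: no H
  1 × C: no H
  1 × C (aromatic): no H
  1 × N: 2 H
  Total hydrogens = 14.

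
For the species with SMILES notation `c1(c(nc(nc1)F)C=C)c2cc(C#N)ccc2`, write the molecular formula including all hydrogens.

Heavy atoms from the SMILES: 13 C, 1 F, 3 N.
Implicit hydrogens by atom environment:
  5 × C (aromatic): 1 H each → 5
  5 × C (aromatic): no H
  2 × N (aromatic): no H
  1 × C: 2 H
  1 × C: 1 H
  1 × C: no H
  1 × F: no H
  1 × N: no H
  Total hydrogens = 8.
Molecular formula: C13H8FN3

C13H8FN3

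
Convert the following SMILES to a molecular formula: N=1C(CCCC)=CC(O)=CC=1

Heavy atoms from the SMILES: 9 C, 1 N, 1 O.
Implicit hydrogens by atom environment:
  3 × C: 2 H each → 6
  3 × C (aromatic): 1 H each → 3
  2 × C (aromatic): no H
  1 × C: 3 H
  1 × N (aromatic): no H
  1 × O: 1 H
  Total hydrogens = 13.
Molecular formula: C9H13NO

C9H13NO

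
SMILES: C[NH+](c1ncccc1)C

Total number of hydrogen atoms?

Hydrogens are implicit in SMILES; fill each atom to its normal valence:
  4 × C (aromatic): 1 H each → 4
  2 × C: 3 H each → 6
  1 × C (aromatic): no H
  1 × N (charge +1): 1 H
  1 × N (aromatic): no H
  Total hydrogens = 11.

11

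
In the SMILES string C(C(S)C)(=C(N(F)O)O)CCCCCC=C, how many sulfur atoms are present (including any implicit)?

1

The symbol for sulfur appears 1 time in the SMILES.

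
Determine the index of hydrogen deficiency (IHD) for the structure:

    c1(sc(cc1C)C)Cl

Molecular formula from the SMILES: C6H7ClS.
DoU = (2C + 2 + N − H − X)/2 = (2·6 + 2 + 0 − 7 − 1)/2 = 6/2 = 3.
(Structurally: 1 ring(s) + 2 π bond(s) = 3.)

3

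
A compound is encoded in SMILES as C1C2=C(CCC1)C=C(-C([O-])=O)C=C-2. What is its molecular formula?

Heavy atoms from the SMILES: 11 C, 2 O.
Implicit hydrogens by atom environment:
  4 × C: 2 H each → 8
  3 × C (aromatic): 1 H each → 3
  3 × C (aromatic): no H
  1 × C: no H
  1 × O: no H
  1 × O (charge -1): no H
  Total hydrogens = 11.
Net charge -1.
Molecular formula: C11H11O2-

C11H11O2-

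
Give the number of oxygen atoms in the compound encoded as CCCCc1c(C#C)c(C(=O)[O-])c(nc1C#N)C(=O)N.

The symbol for oxygen appears 3 times in the SMILES.

3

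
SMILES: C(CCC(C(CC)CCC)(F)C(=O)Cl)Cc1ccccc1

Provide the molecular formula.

Heavy atoms from the SMILES: 18 C, 1 Cl, 1 F, 1 O.
Implicit hydrogens by atom environment:
  7 × C: 2 H each → 14
  5 × C (aromatic): 1 H each → 5
  2 × C: 3 H each → 6
  2 × C: no H
  1 × C: 1 H
  1 × C (aromatic): no H
  1 × Cl: no H
  1 × F: no H
  1 × O: no H
  Total hydrogens = 26.
Molecular formula: C18H26ClFO

C18H26ClFO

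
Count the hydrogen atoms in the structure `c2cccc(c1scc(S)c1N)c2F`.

8

Hydrogens are implicit in SMILES; fill each atom to its normal valence:
  5 × C (aromatic): 1 H each → 5
  5 × C (aromatic): no H
  1 × F: no H
  1 × N: 2 H
  1 × S: 1 H
  1 × S (aromatic): no H
  Total hydrogens = 8.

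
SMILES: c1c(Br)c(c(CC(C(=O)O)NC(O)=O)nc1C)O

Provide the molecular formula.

Heavy atoms from the SMILES: 1 Br, 10 C, 2 N, 5 O.
Implicit hydrogens by atom environment:
  4 × C (aromatic): no H
  3 × O: 1 H each → 3
  2 × C: no H
  2 × O: no H
  1 × Br: no H
  1 × C: 3 H
  1 × C: 2 H
  1 × C (aromatic): 1 H
  1 × C: 1 H
  1 × N: 1 H
  1 × N (aromatic): no H
  Total hydrogens = 11.
Molecular formula: C10H11BrN2O5

C10H11BrN2O5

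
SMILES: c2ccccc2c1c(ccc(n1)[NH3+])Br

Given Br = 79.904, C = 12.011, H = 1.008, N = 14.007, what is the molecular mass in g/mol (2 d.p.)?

Molecular formula: C11H10BrN2+.
M = 1×79.904 + 11×12.011 + 10×1.008 + 2×14.007 = 250.12 g/mol.

250.12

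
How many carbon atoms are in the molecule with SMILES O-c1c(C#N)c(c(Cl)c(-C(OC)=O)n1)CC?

The symbol for carbon appears 10 times in the SMILES. Lowercase c denotes aromatic carbon and counts toward C.

10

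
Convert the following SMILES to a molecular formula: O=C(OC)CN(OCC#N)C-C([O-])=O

C7H9N2O5-

Heavy atoms from the SMILES: 7 C, 2 N, 5 O.
Implicit hydrogens by atom environment:
  4 × O: no H
  3 × C: 2 H each → 6
  3 × C: no H
  2 × N: no H
  1 × C: 3 H
  1 × O (charge -1): no H
  Total hydrogens = 9.
Net charge -1.
Molecular formula: C7H9N2O5-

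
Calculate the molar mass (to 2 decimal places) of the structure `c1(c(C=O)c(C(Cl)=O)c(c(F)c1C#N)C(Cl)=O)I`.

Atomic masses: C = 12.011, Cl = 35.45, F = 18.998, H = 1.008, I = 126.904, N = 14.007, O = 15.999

Molecular formula: C10HCl2FINO3.
M = 10×12.011 + 2×35.45 + 1×18.998 + 1×1.008 + 1×126.904 + 1×14.007 + 3×15.999 = 399.92 g/mol.

399.92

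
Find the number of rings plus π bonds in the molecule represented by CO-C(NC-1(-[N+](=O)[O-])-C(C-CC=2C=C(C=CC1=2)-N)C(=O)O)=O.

Molecular formula from the SMILES: C13H15N3O6.
DoU = (2C + 2 + N − H − X)/2 = (2·13 + 2 + 3 − 15 − 0)/2 = 16/2 = 8.
(Structurally: 2 ring(s) + 6 π bond(s) = 8.)

8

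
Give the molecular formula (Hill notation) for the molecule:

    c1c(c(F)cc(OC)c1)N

Heavy atoms from the SMILES: 7 C, 1 F, 1 N, 1 O.
Implicit hydrogens by atom environment:
  3 × C (aromatic): 1 H each → 3
  3 × C (aromatic): no H
  1 × C: 3 H
  1 × F: no H
  1 × N: 2 H
  1 × O: no H
  Total hydrogens = 8.
Molecular formula: C7H8FNO

C7H8FNO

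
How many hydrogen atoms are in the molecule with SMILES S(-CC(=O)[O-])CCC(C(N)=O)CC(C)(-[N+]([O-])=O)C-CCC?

Hydrogens are implicit in SMILES; fill each atom to its normal valence:
  7 × C: 2 H each → 14
  3 × C: no H
  3 × O: no H
  2 × C: 3 H each → 6
  2 × O (charge -1): no H
  1 × C: 1 H
  1 × N: 2 H
  1 × N (charge +1): no H
  1 × S: no H
  Total hydrogens = 23.

23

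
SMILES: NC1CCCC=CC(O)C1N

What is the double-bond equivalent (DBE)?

Molecular formula from the SMILES: C8H16N2O.
DoU = (2C + 2 + N − H − X)/2 = (2·8 + 2 + 2 − 16 − 0)/2 = 4/2 = 2.
(Structurally: 1 ring(s) + 1 π bond(s) = 2.)

2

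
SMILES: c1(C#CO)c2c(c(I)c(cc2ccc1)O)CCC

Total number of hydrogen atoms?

13

Hydrogens are implicit in SMILES; fill each atom to its normal valence:
  6 × C (aromatic): no H
  4 × C (aromatic): 1 H each → 4
  2 × C: 2 H each → 4
  2 × C: no H
  2 × O: 1 H each → 2
  1 × C: 3 H
  1 × I: no H
  Total hydrogens = 13.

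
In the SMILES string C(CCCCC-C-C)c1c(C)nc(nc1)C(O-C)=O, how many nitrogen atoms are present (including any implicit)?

2

The symbol for nitrogen appears 2 times in the SMILES.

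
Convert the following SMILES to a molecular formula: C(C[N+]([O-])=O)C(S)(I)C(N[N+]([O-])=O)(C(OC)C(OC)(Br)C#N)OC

C10H16BrIN4O7S

Heavy atoms from the SMILES: 1 Br, 10 C, 1 I, 4 N, 7 O, 1 S.
Implicit hydrogens by atom environment:
  5 × O: no H
  4 × C: no H
  3 × C: 3 H each → 9
  2 × C: 2 H each → 4
  2 × N (charge +1): no H
  2 × O (charge -1): no H
  1 × Br: no H
  1 × C: 1 H
  1 × I: no H
  1 × N: 1 H
  1 × N: no H
  1 × S: 1 H
  Total hydrogens = 16.
Molecular formula: C10H16BrIN4O7S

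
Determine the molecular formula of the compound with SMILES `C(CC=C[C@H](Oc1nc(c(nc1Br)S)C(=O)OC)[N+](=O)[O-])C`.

Heavy atoms from the SMILES: 1 Br, 12 C, 3 N, 5 O, 1 S.
Implicit hydrogens by atom environment:
  4 × C (aromatic): no H
  4 × O: no H
  3 × C: 1 H each → 3
  2 × C: 3 H each → 6
  2 × C: 2 H each → 4
  2 × N (aromatic): no H
  1 × Br: no H
  1 × C: no H
  1 × N (charge +1): no H
  1 × O (charge -1): no H
  1 × S: 1 H
  Total hydrogens = 14.
Molecular formula: C12H14BrN3O5S

C12H14BrN3O5S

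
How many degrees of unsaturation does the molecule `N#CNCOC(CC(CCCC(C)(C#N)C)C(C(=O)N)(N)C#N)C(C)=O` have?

Molecular formula from the SMILES: C17H26N6O3.
DoU = (2C + 2 + N − H − X)/2 = (2·17 + 2 + 6 − 26 − 0)/2 = 16/2 = 8.
(Structurally: 0 ring(s) + 8 π bond(s) = 8.)

8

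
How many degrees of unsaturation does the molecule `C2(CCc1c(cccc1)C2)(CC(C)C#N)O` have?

Molecular formula from the SMILES: C14H17NO.
DoU = (2C + 2 + N − H − X)/2 = (2·14 + 2 + 1 − 17 − 0)/2 = 14/2 = 7.
(Structurally: 2 ring(s) + 5 π bond(s) = 7.)

7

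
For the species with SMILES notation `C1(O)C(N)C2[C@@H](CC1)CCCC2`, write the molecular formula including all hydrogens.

C10H19NO

Heavy atoms from the SMILES: 10 C, 1 N, 1 O.
Implicit hydrogens by atom environment:
  6 × C: 2 H each → 12
  4 × C: 1 H each → 4
  1 × N: 2 H
  1 × O: 1 H
  Total hydrogens = 19.
Molecular formula: C10H19NO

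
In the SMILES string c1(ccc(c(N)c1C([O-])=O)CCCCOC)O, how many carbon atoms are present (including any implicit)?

12

The symbol for carbon appears 12 times in the SMILES. Lowercase c denotes aromatic carbon and counts toward C.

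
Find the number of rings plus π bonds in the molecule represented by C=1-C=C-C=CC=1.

Molecular formula from the SMILES: C6H6.
DoU = (2C + 2 + N − H − X)/2 = (2·6 + 2 + 0 − 6 − 0)/2 = 8/2 = 4.
(Structurally: 1 ring(s) + 3 π bond(s) = 4.)

4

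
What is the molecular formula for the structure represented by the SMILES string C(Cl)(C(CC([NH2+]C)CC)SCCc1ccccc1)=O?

C15H23ClNOS+

Heavy atoms from the SMILES: 15 C, 1 Cl, 1 N, 1 O, 1 S.
Implicit hydrogens by atom environment:
  5 × C (aromatic): 1 H each → 5
  4 × C: 2 H each → 8
  2 × C: 3 H each → 6
  2 × C: 1 H each → 2
  1 × C (aromatic): no H
  1 × C: no H
  1 × Cl: no H
  1 × N (charge +1): 2 H
  1 × O: no H
  1 × S: no H
  Total hydrogens = 23.
Net charge +1.
Molecular formula: C15H23ClNOS+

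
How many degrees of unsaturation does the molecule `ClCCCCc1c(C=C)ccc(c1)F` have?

5

Molecular formula from the SMILES: C12H14ClF.
DoU = (2C + 2 + N − H − X)/2 = (2·12 + 2 + 0 − 14 − 2)/2 = 10/2 = 5.
(Structurally: 1 ring(s) + 4 π bond(s) = 5.)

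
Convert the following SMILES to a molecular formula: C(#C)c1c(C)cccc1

C9H8

Heavy atoms from the SMILES: 9 C.
Implicit hydrogens by atom environment:
  4 × C (aromatic): 1 H each → 4
  2 × C (aromatic): no H
  1 × C: 3 H
  1 × C: 1 H
  1 × C: no H
  Total hydrogens = 8.
Molecular formula: C9H8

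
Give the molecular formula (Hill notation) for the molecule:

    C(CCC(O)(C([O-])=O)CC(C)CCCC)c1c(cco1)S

C16H25O4S-

Heavy atoms from the SMILES: 16 C, 4 O, 1 S.
Implicit hydrogens by atom environment:
  7 × C: 2 H each → 14
  2 × C: 3 H each → 6
  2 × C (aromatic): 1 H each → 2
  2 × C (aromatic): no H
  2 × C: no H
  1 × C: 1 H
  1 × O: 1 H
  1 × O (aromatic): no H
  1 × O: no H
  1 × O (charge -1): no H
  1 × S: 1 H
  Total hydrogens = 25.
Net charge -1.
Molecular formula: C16H25O4S-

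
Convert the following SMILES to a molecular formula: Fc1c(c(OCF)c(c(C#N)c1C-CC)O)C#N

C12H10F2N2O2

Heavy atoms from the SMILES: 12 C, 2 F, 2 N, 2 O.
Implicit hydrogens by atom environment:
  6 × C (aromatic): no H
  3 × C: 2 H each → 6
  2 × C: no H
  2 × F: no H
  2 × N: no H
  1 × C: 3 H
  1 × O: 1 H
  1 × O: no H
  Total hydrogens = 10.
Molecular formula: C12H10F2N2O2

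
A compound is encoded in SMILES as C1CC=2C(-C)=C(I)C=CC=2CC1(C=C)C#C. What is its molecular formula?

C15H15I

Heavy atoms from the SMILES: 15 C, 1 I.
Implicit hydrogens by atom environment:
  4 × C: 2 H each → 8
  4 × C (aromatic): no H
  2 × C (aromatic): 1 H each → 2
  2 × C: 1 H each → 2
  2 × C: no H
  1 × C: 3 H
  1 × I: no H
  Total hydrogens = 15.
Molecular formula: C15H15I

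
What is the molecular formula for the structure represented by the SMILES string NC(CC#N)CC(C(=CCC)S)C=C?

C11H18N2S

Heavy atoms from the SMILES: 11 C, 2 N, 1 S.
Implicit hydrogens by atom environment:
  4 × C: 2 H each → 8
  4 × C: 1 H each → 4
  2 × C: no H
  1 × C: 3 H
  1 × N: 2 H
  1 × N: no H
  1 × S: 1 H
  Total hydrogens = 18.
Molecular formula: C11H18N2S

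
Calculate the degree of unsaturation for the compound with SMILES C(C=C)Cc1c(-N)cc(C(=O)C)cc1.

6

Molecular formula from the SMILES: C12H15NO.
DoU = (2C + 2 + N − H − X)/2 = (2·12 + 2 + 1 − 15 − 0)/2 = 12/2 = 6.
(Structurally: 1 ring(s) + 5 π bond(s) = 6.)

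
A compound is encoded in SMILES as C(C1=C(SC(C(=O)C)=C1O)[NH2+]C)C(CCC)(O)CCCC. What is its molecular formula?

C16H28NO3S+

Heavy atoms from the SMILES: 16 C, 1 N, 3 O, 1 S.
Implicit hydrogens by atom environment:
  6 × C: 2 H each → 12
  4 × C: 3 H each → 12
  4 × C (aromatic): no H
  2 × C: no H
  2 × O: 1 H each → 2
  1 × N (charge +1): 2 H
  1 × O: no H
  1 × S (aromatic): no H
  Total hydrogens = 28.
Net charge +1.
Molecular formula: C16H28NO3S+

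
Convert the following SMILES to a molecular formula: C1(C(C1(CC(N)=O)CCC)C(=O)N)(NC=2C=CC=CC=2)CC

Heavy atoms from the SMILES: 17 C, 3 N, 2 O.
Implicit hydrogens by atom environment:
  5 × C (aromatic): 1 H each → 5
  4 × C: 2 H each → 8
  4 × C: no H
  2 × C: 3 H each → 6
  2 × N: 2 H each → 4
  2 × O: no H
  1 × C: 1 H
  1 × C (aromatic): no H
  1 × N: 1 H
  Total hydrogens = 25.
Molecular formula: C17H25N3O2

C17H25N3O2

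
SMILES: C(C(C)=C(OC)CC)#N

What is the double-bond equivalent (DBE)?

Molecular formula from the SMILES: C7H11NO.
DoU = (2C + 2 + N − H − X)/2 = (2·7 + 2 + 1 − 11 − 0)/2 = 6/2 = 3.
(Structurally: 0 ring(s) + 3 π bond(s) = 3.)

3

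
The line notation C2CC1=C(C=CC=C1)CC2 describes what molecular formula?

Heavy atoms from the SMILES: 10 C.
Implicit hydrogens by atom environment:
  4 × C: 2 H each → 8
  4 × C (aromatic): 1 H each → 4
  2 × C (aromatic): no H
  Total hydrogens = 12.
Molecular formula: C10H12

C10H12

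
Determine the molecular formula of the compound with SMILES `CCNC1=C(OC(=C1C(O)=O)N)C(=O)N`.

C8H11N3O4

Heavy atoms from the SMILES: 8 C, 3 N, 4 O.
Implicit hydrogens by atom environment:
  4 × C (aromatic): no H
  2 × C: no H
  2 × N: 2 H each → 4
  2 × O: no H
  1 × C: 3 H
  1 × C: 2 H
  1 × N: 1 H
  1 × O: 1 H
  1 × O (aromatic): no H
  Total hydrogens = 11.
Molecular formula: C8H11N3O4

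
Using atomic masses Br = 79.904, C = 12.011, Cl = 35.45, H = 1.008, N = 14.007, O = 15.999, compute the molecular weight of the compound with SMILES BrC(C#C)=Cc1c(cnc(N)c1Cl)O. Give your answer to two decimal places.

Molecular formula: C9H6BrClN2O.
M = 1×79.904 + 9×12.011 + 1×35.45 + 6×1.008 + 2×14.007 + 1×15.999 = 273.51 g/mol.

273.51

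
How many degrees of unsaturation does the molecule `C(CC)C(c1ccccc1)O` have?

Molecular formula from the SMILES: C10H14O.
DoU = (2C + 2 + N − H − X)/2 = (2·10 + 2 + 0 − 14 − 0)/2 = 8/2 = 4.
(Structurally: 1 ring(s) + 3 π bond(s) = 4.)

4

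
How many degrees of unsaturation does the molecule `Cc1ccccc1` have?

Molecular formula from the SMILES: C7H8.
DoU = (2C + 2 + N − H − X)/2 = (2·7 + 2 + 0 − 8 − 0)/2 = 8/2 = 4.
(Structurally: 1 ring(s) + 3 π bond(s) = 4.)

4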